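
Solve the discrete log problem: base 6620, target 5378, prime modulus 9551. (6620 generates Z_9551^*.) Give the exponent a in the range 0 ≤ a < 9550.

Baby-step giant-step with m = ceil(sqrt(9550)) = 98.
Baby table (6620^j mod 9551 for j=0..97):
  0:1  1:6620  2:4412  3:482  4:806  5:6262  6:3100  7:6452
  8:168  9:4244  10:5789  11:4568  12:1694  13:1406  14:5046  15:4673
  16:9122  17:6218  18:7901  19:3344  20:7613  21:6984  22:7240  23:1882
  24:4336  25:3565  26:9330  27:7834  28:8701  29:8090  30:3343  31:993
  32:2572  33:6758  34:1076  35:7625  36:465  37:2878  38:7666  39:4457
  40:2301  41:8326  42:8850  43:1166  44:1712  45:5954  46:8054  47:3798
  48:4528  49:4322  50:6395  51:4868  52:1086  53:6968  54:6381  55:7698
  56:6175  57:220  58:4648  59:5989  60:979  61:5402  62:2296  63:3879
  64:5892  65:8307  66:7233  67:3297  68:2105  69:191  70:3688  71:2204
  72:6103  73:1130  74:2167  75:9489  76:253  77:3435  78:8320  79:7334
  80:3347  81:8371  82:1118  83:8686  84:4300  85:4020  86:3314  87:33
  88:8338  89:2331  90:6355  91:7496  92:6075  93:6790  94:2794  95:5544
  96:6338  97:17
Giant step factor: 6620^(-98) ≡ 2798 (mod 9551).
Scan 5378·2798^i mod 9551 for i = 0, 1, …:
  i=0: 5378   i=1: 4819   i=2: 7101   i=3: 2518
  i=4: 6277   i=5: 8308   i=6: 8201   i=7: 4896
  i=8: 2874   i=9: 9061     …   i=35: 451
  i=36: 1166
Match at i=36, j=43: a = 36·98 + 43 = 3571.

3571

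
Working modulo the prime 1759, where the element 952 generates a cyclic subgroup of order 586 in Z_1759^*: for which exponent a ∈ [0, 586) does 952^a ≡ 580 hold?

167

Baby-step giant-step with m = ceil(sqrt(586)) = 25.
Baby table (952^j mod 1759 for j=0..24):
  0:1  1:952  2:419  3:1354  4:1420  5:928  6:438  7:93
  8:586  9:269  10:1033  11:135  12:113  13:277  14:1613  15:1728
  16:391  17:1083  18:242  19:1714  20:1135  21:494  22:635  23:1183
  24:456
Giant step factor: 952^(-25) ≡ 497 (mod 1759).
Scan 580·497^i mod 1759 for i = 0, 1, …:
  i=0: 580   i=1: 1543   i=2: 1706   i=3: 44
  i=4: 760   i=5: 1294   i=6: 1083
Match at i=6, j=17: a = 6·25 + 17 = 167.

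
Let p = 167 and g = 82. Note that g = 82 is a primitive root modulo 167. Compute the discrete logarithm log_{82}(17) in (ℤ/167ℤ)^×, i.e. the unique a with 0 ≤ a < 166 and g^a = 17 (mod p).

147

Baby-step giant-step with m = ceil(sqrt(166)) = 13.
Baby table (82^j mod 167 for j=0..12):
  0:1  1:82  2:44  3:101  4:99  5:102  6:14  7:146
  8:115  9:78  10:50  11:92  12:29
Giant step factor: 82^(-13) ≡ 71 (mod 167).
Scan 17·71^i mod 167 for i = 0, 1, …:
  i=0: 17   i=1: 38   i=2: 26   i=3: 9
  i=4: 138   i=5: 112   i=6: 103   i=7: 132
  i=8: 20   i=9: 84   i=10: 119   i=11: 99
Match at i=11, j=4: a = 11·13 + 4 = 147.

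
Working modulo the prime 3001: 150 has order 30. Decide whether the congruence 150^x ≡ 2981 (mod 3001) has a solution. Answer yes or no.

yes

2981 ∈ ⟨150⟩ iff 2981^30 ≡ 1 (mod 3001), since |⟨150⟩| = 30.
2981^30 mod 3001 = 1.
Since 1 = 1, 2981 lies in the subgroup.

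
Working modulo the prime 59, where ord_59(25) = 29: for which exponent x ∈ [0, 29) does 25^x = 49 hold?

3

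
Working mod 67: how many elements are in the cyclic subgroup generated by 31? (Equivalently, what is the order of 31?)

66

The order of 31 must divide p − 1 = 66 = 2 · 3 · 11.
Divisors: 1, 2, 3, 6, 11, 22, 33, 66.
Check each in increasing order: 31^1 ≡ 31;  31^2 ≡ 23;  31^3 ≡ 43;  31^6 ≡ 40;  31^11 ≡ 30;  31^22 ≡ 29;  31^33 ≡ 66;  31^66 ≡ 1.
Smallest exponent giving 1 is 66.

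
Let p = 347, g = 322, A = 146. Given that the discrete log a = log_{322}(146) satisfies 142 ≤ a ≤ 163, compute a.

159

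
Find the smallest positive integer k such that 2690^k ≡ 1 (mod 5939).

The order of 2690 must divide p − 1 = 5938 = 2 · 2969.
Divisors: 1, 2, 2969, 5938.
Check each in increasing order: 2690^1 ≡ 2690;  2690^2 ≡ 2398;  2690^2969 ≡ 5938;  2690^5938 ≡ 1.
Smallest exponent giving 1 is 5938.

5938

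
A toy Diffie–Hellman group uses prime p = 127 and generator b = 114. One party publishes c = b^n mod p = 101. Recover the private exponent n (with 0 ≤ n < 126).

Baby-step giant-step with m = ceil(sqrt(126)) = 12.
Baby table (114^j mod 127 for j=0..11):
  0:1  1:114  2:42  3:89  4:113  5:55  6:47  7:24
  8:69  9:119  10:104  11:45
Giant step factor: 114^(-12) ≡ 94 (mod 127).
Scan 101·94^i mod 127 for i = 0, 1, …:
  i=0: 101   i=1: 96   i=2: 7   i=3: 23
  i=4: 3   i=5: 28   i=6: 92   i=7: 12
  i=8: 112   i=9: 114
Match at i=9, j=1: n = 9·12 + 1 = 109.

109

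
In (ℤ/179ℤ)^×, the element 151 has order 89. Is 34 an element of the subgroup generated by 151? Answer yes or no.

34 ∈ ⟨151⟩ iff 34^89 ≡ 1 (mod 179), since |⟨151⟩| = 89.
34^89 mod 179 = 178.
Since 178 ≠ 1, 34 does not lie in the subgroup.

no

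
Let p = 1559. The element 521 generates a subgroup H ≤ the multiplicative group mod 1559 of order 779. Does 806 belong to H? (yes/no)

no

806 ∈ ⟨521⟩ iff 806^779 ≡ 1 (mod 1559), since |⟨521⟩| = 779.
806^779 mod 1559 = 1558.
Since 1558 ≠ 1, 806 does not lie in the subgroup.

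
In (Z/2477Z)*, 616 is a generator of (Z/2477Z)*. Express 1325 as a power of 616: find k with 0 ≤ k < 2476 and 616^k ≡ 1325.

363

Baby-step giant-step with m = ceil(sqrt(2476)) = 50.
Baby table (616^j mod 2477 for j=0..49):
  0:1  1:616  2:475  3:314  4:218  5:530  6:1993  7:1573
  8:461  9:1598  10:999  11:1088  12:1418  13:1584  14:2283  15:1869
  16:1976  17:1009  18:2294  19:1214  20:2247  21:1986  22:2215  23:2090
  24:1877  25:1950  26:2332  27:2329  28:481  29:1533  30:591  31:2414
  32:824  33:2276  34:34  35:1128  36:1288  37:768  38:2458  39:681
  40:883  41:1465  42:812  43:2315  44:1765  45:2314  46:1149  47:1839
  48:835  49:1621
Giant step factor: 616^(-50) ≡ 2209 (mod 2477).
Scan 1325·2209^i mod 2477 for i = 0, 1, …:
  i=0: 1325   i=1: 1588   i=2: 460   i=3: 570
  i=4: 814   i=5: 2301   i=6: 105   i=7: 1584
Match at i=7, j=13: k = 7·50 + 13 = 363.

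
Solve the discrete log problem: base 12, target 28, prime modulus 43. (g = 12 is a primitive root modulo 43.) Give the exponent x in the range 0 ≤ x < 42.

23

Successive powers of 12 modulo 43:
  12^0=1  12^1=12  12^2=15  12^3=8  12^4=10  12^5=34
  12^6=21  12^7=37  12^8=14  12^9=39  12^10=38  12^11=26
  12^12=11  12^13=3  12^14=36  12^15=2  12^16=24  12^17=30
  12^18=16  12^19=20  12^20=25  12^21=42  12^22=31  12^23=28
So 12^23 ≡ 28 (mod 43), giving x = 23.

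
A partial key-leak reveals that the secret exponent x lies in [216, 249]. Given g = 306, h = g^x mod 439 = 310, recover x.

221

Compute 306^216 mod 439 = 61, then multiply by 306 repeatedly:
  306^216=61  306^217=228  306^218=406  306^219=438  306^220=133
  306^221=310
Found 310 at exponent 221.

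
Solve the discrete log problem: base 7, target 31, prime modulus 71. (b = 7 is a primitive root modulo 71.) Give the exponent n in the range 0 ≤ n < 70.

11

Successive powers of 7 modulo 71:
  7^0=1  7^1=7  7^2=49  7^3=59  7^4=58  7^5=51
  7^6=2  7^7=14  7^8=27  7^9=47  7^10=45  7^11=31
So 7^11 ≡ 31 (mod 71), giving n = 11.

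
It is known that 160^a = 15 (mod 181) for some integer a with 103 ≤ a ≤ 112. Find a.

Compute 160^103 mod 181 = 163, then multiply by 160 repeatedly:
  160^103=163  160^104=16  160^105=26  160^106=178  160^107=63
  160^108=125  160^109=90  160^110=101  160^111=51  160^112=15
Found 15 at exponent 112.

112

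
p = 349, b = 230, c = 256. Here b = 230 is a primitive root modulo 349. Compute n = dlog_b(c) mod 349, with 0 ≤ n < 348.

272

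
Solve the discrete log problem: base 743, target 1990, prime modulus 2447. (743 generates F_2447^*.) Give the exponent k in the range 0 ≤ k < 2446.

Baby-step giant-step with m = ceil(sqrt(2446)) = 50.
Baby table (743^j mod 2447 for j=0..49):
  0:1  1:743  2:1474  3:1373  4:2187  5:133  6:939  7:282
  8:1531  9:2125  10:560  11:90  12:801  13:522  14:1220  15:1070
  16:2182  17:1312  18:910  19:758  20:384  21:1460  22:759  23:1127
  24:487  25:2132  26:867  27:620  28:624  29:1149  30:2151  31:302
  32:1709  33:2241  34:1103  35:2231  36:1014  37:2173  38:1966  39:2326
  40:636  41:277  42:263  43:2096  44:1036  45:1390  46:136  47:721
  48:2257  49:756
Giant step factor: 743^(-50) ≡ 2014 (mod 2447).
Scan 1990·2014^i mod 2447 for i = 0, 1, …:
  i=0: 1990   i=1: 2121   i=2: 1679   i=3: 2199
  i=4: 2163   i=5: 622   i=6: 2291   i=7: 1479
  i=8: 707   i=9: 2191   i=10: 733   i=11: 721
Match at i=11, j=47: k = 11·50 + 47 = 597.

597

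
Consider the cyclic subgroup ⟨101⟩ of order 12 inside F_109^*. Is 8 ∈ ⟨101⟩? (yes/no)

⟨101⟩ has order 12; its elements mod 109 are {1, 8, 33, 41, 45, 46, 63, 64, 68, 76, 101, 108}.
8 is in this set.

yes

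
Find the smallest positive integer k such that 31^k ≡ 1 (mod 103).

34

The order of 31 must divide p − 1 = 102 = 2 · 3 · 17.
Divisors: 1, 2, 3, 6, 17, 34, 51, 102.
Check each in increasing order: 31^1 ≡ 31;  31^2 ≡ 34;  31^3 ≡ 24;  31^6 ≡ 61;  31^17 ≡ 102;  31^34 ≡ 1.
Smallest exponent giving 1 is 34.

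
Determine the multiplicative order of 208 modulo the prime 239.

238

The order of 208 must divide p − 1 = 238 = 2 · 7 · 17.
Divisors: 1, 2, 7, 14, 17, 34, 119, 238.
Check each in increasing order: 208^1 ≡ 208;  208^2 ≡ 5;  208^7 ≡ 188;  208^14 ≡ 211;  208^17 ≡ 38;  208^34 ≡ 10;  208^119 ≡ 238;  208^238 ≡ 1.
Smallest exponent giving 1 is 238.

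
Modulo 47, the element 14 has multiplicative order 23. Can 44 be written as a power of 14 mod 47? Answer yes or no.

44 ∈ ⟨14⟩ iff 44^23 ≡ 1 (mod 47), since |⟨14⟩| = 23.
44^23 mod 47 = 46.
Since 46 ≠ 1, 44 does not lie in the subgroup.

no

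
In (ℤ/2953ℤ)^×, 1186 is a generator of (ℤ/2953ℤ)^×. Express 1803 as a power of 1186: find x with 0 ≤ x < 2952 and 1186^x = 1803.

2702

Baby-step giant-step with m = ceil(sqrt(2952)) = 55.
Baby table (1186^j mod 2953 for j=0..54):
  0:1  1:1186  2:968  3:2284  4:923  5:2068  6:1658  7:2643
  8:1465  9:1126  10:680  11:311  12:2674  13:2795  14:1604  15:612
  16:2347  17:1816  18:1039  19:853  20:1732  21:1817  22:2225  23:1821
  24:1063  25:2740  26:1340  27:526  28:753  29:1252  30:2466  31:1206
  32:1064  33:973  34:2308  35:2810  36:1676  37:367  38:1171  39:896
  40:2529  41:2099  42:35  43:168  44:1397  45:209  46:2775  47:1508
  48:1923  49:962  50:1074  51:1021  52:176  53:2026  54:2047
Giant step factor: 1186^(-55) ≡ 2631 (mod 2953).
Scan 1803·2631^i mod 2953 for i = 0, 1, …:
  i=0: 1803   i=1: 1175   i=2: 2587   i=3: 2685
  i=4: 659   i=5: 418   i=6: 1242   i=7: 1684
  i=8: 1104   i=9: 1825     …   i=48: 1560
  i=49: 2643
Match at i=49, j=7: x = 49·55 + 7 = 2702.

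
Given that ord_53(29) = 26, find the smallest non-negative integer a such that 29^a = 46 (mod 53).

Successive powers of 29 modulo 53:
  29^0=1  29^1=29  29^2=46
So 29^2 ≡ 46 (mod 53), giving a = 2.

2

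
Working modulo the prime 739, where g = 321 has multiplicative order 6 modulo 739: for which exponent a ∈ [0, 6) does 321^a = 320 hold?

Successive powers of 321 modulo 739:
  321^0=1  321^1=321  321^2=320
So 321^2 ≡ 320 (mod 739), giving a = 2.

2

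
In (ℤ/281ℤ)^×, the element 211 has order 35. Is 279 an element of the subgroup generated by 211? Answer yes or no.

yes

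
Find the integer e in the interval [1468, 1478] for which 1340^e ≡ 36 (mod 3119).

1468

Compute 1340^1468 mod 3119 = 36, then multiply by 1340 repeatedly:
  1340^1468=36
Found 36 at exponent 1468.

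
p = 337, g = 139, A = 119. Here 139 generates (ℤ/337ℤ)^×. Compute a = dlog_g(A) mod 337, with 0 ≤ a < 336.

Baby-step giant-step with m = ceil(sqrt(336)) = 19.
Baby table (139^j mod 337 for j=0..18):
  0:1  1:139  2:112  3:66  4:75  5:315  6:312  7:232
  8:233  9:35  10:147  11:213  12:288  13:266  14:241  15:136
  16:32  17:67  18:214
Giant step factor: 139^(-19) ≡ 176 (mod 337).
Scan 119·176^i mod 337 for i = 0, 1, …:
  i=0: 119   i=1: 50   i=2: 38   i=3: 285
  i=4: 284   i=5: 108   i=6: 136
Match at i=6, j=15: a = 6·19 + 15 = 129.

129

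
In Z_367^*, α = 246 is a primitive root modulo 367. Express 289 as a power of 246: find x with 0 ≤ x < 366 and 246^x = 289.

196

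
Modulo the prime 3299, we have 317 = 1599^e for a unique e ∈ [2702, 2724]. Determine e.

Compute 1599^2702 mod 3299 = 855, then multiply by 1599 repeatedly:
  1599^2702=855  1599^2703=1359  1599^2704=2299  1599^2705=1015  1599^2706=3176
  1599^2707=1263  1599^2708=549  1599^2709=317
Found 317 at exponent 2709.

2709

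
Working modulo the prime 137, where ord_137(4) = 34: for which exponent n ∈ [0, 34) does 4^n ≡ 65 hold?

Successive powers of 4 modulo 137:
  4^0=1  4^1=4  4^2=16  4^3=64  4^4=119  4^5=65
So 4^5 ≡ 65 (mod 137), giving n = 5.

5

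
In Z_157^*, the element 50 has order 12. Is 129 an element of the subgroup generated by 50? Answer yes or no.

⟨50⟩ has order 12; its elements mod 157 are {1, 12, 13, 22, 28, 50, 107, 129, 135, 144, 145, 156}.
129 is in this set.

yes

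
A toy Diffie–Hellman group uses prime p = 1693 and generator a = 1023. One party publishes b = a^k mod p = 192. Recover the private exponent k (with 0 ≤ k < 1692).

Baby-step giant-step with m = ceil(sqrt(1692)) = 42.
Baby table (1023^j mod 1693 for j=0..41):
  0:1  1:1023  2:255  3:143  4:691  5:912  6:133  7:619
  8:55  9:396  10:481  11:1093  12:759  13:1063  14:543  15:185
  16:1332  17:1464  18:1060  19:860  20:1113  21:903  22:1084  23:17
  24:461  25:949  26:738  27:1589  28:267  29:568  30:365  31:935
  32:1653  33:1405  34:1651  35:1052  36:1141  37:766  38:1452  39:635
  40:1186  41:1090
Giant step factor: 1023^(-42) ≡ 225 (mod 1693).
Scan 192·225^i mod 1693 for i = 0, 1, …:
  i=0: 192   i=1: 875   i=2: 487   i=3: 1223
  i=4: 909   i=5: 1365   i=6: 692   i=7: 1637
  i=8: 944   i=9: 775     …   i=15: 289
  i=16: 691
Match at i=16, j=4: k = 16·42 + 4 = 676.

676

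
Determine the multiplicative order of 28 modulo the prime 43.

42

The order of 28 must divide p − 1 = 42 = 2 · 3 · 7.
Divisors: 1, 2, 3, 6, 7, 14, 21, 42.
Check each in increasing order: 28^1 ≡ 28;  28^2 ≡ 10;  28^3 ≡ 22;  28^6 ≡ 11;  28^7 ≡ 7;  28^14 ≡ 6;  28^21 ≡ 42;  28^42 ≡ 1.
Smallest exponent giving 1 is 42.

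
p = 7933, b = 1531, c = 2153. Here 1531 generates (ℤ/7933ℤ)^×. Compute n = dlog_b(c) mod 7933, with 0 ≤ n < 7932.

7741

Baby-step giant-step with m = ceil(sqrt(7932)) = 90.
Baby table (1531^j mod 7933 for j=0..89):
  0:1  1:1531  2:3726  3:679  4:326  5:7260  6:927  7:7163
  8:3147  9:2726  10:748  11:2836  12:2565  13:180  14:5858  15:4308
  16:3225  17:3149  18:5788  19:267  20:4194  21:3217  22:6767  23:7712
  24:2768  25:1586  26:668  27:7284  28:5939  29:1391  30:3577  31:2617
  32:462  33:1285  34:7884  35:4311  36:7818  37:6394  38:7825  39:1245
  40:2175  41:5998  42:4457  43:1287  44:3013  45:3830  46:1243  47:7046
  48:6479  49:3099  50:635  51:4359  52:1976  53:2783  54:752  55:1027
  56:1603  57:2896  58:7162  59:1616  60:6933  61:69  62:2510  63:3238
  64:7186  65:6628  66:1161  67:499  68:2401  69:2952  70:5635  71:4014
  72:5292  73:2459  74:4487  75:7552  76:3731  77:401  78:3090  79:2722
  80:2557  81:3798  82:7782  83:6809  84:617  85:600  86:6305  87:6427
  88:2817  89:5208
Giant step factor: 1531^(-90) ≡ 385 (mod 7933).
Scan 2153·385^i mod 7933 for i = 0, 1, …:
  i=0: 2153   i=1: 3873   i=2: 7634   i=3: 3880
  i=4: 2396   i=5: 2232   i=6: 2556   i=7: 368
  i=8: 6819   i=9: 7425     …   i=85: 890
  i=86: 1531
Match at i=86, j=1: n = 86·90 + 1 = 7741.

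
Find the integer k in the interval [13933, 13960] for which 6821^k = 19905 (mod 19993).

13935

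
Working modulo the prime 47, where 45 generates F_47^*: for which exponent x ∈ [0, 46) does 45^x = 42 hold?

32

Baby-step giant-step with m = ceil(sqrt(46)) = 7.
Baby table (45^j mod 47 for j=0..6):
  0:1  1:45  2:4  3:39  4:16  5:15  6:17
Giant step factor: 45^(-7) ≡ 29 (mod 47).
Scan 42·29^i mod 47 for i = 0, 1, …:
  i=0: 42   i=1: 43   i=2: 25   i=3: 20
  i=4: 16
Match at i=4, j=4: x = 4·7 + 4 = 32.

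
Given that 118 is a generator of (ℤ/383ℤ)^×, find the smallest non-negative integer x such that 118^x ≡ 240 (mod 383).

219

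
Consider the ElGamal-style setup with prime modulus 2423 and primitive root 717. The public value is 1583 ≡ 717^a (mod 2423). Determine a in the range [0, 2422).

2137

Baby-step giant-step with m = ceil(sqrt(2422)) = 50.
Baby table (717^j mod 2423 for j=0..49):
  0:1  1:717  2:413  3:515  4:959  5:1894  6:1118  7:2016
  8:1364  9:1519  10:1196  11:2213  12:2079  13:498  14:885  15:2142
  16:2055  17:251  18:665  19:1897  20:846  21:832  22:486  23:1973
  24:2032  25:721  26:858  27:2167  28:596  29:884  30:1425  31:1642
  32:2159  33:2129  34:3  35:2151  36:1239  37:1545  38:454  39:836
  40:931  41:1202  42:1669  43:2134  44:1165  45:1793  46:1391  47:1494
  48:232  49:1580
Giant step factor: 717^(-50) ≡ 1420 (mod 2423).
Scan 1583·1420^i mod 2423 for i = 0, 1, …:
  i=0: 1583   i=1: 1739   i=2: 343   i=3: 37
  i=4: 1657   i=5: 207   i=6: 757   i=7: 1551
  i=8: 2336   i=9: 33     …   i=41: 112
  i=42: 1545
Match at i=42, j=37: a = 42·50 + 37 = 2137.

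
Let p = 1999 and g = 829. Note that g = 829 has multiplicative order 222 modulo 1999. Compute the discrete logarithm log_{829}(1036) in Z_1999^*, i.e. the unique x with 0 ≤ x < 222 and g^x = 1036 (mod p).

19

Successive powers of 829 modulo 1999:
  829^0=1  829^1=829  829^2=1584  829^3=1792  829^4=311  829^5=1947
  829^6=870  829^7=1590  829^8=769  829^9=1819  829^10=705  829^11=737
  829^12=1278  829^13=1991  829^14=1364  829^15=1321  829^16=1656  829^17=1510
  829^18=416  829^19=1036
So 829^19 ≡ 1036 (mod 1999), giving x = 19.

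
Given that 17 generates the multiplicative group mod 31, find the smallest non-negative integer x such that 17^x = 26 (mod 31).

5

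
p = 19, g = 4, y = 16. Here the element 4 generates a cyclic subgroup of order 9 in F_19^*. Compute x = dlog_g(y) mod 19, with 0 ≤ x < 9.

2

Successive powers of 4 modulo 19:
  4^0=1  4^1=4  4^2=16
So 4^2 ≡ 16 (mod 19), giving x = 2.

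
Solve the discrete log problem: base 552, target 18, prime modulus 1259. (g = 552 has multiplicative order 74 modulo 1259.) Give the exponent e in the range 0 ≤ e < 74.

Baby-step giant-step with m = ceil(sqrt(74)) = 9.
Baby table (552^j mod 1259 for j=0..8):
  0:1  1:552  2:26  3:503  4:676  5:488  6:1209  7:98
  8:1218
Giant step factor: 552^(-9) ≡ 42 (mod 1259).
Scan 18·42^i mod 1259 for i = 0, 1, …:
  i=0: 18   i=1: 756   i=2: 277   i=3: 303
  i=4: 136   i=5: 676
Match at i=5, j=4: e = 5·9 + 4 = 49.

49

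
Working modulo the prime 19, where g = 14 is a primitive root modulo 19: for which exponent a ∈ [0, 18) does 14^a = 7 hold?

Successive powers of 14 modulo 19:
  14^0=1  14^1=14  14^2=6  14^3=8  14^4=17  14^5=10
  14^6=7
So 14^6 ≡ 7 (mod 19), giving a = 6.

6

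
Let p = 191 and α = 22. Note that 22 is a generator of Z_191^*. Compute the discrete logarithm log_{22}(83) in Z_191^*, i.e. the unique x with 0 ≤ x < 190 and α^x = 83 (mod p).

119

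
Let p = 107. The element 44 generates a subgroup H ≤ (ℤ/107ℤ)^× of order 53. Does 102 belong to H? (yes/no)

yes

102 ∈ ⟨44⟩ iff 102^53 ≡ 1 (mod 107), since |⟨44⟩| = 53.
102^53 mod 107 = 1.
Since 1 = 1, 102 lies in the subgroup.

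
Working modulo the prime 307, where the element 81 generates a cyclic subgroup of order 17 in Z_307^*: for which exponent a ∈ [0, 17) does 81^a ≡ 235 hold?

16

Successive powers of 81 modulo 307:
  81^0=1  81^1=81  81^2=114  81^3=24  81^4=102  81^5=280
  81^6=269  81^7=299  81^8=273  81^9=9  81^10=115  81^11=105
  81^12=216  81^13=304  81^14=64  81^15=272  81^16=235
So 81^16 ≡ 235 (mod 307), giving a = 16.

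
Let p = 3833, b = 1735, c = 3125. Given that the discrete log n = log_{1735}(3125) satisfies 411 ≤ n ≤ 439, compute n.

417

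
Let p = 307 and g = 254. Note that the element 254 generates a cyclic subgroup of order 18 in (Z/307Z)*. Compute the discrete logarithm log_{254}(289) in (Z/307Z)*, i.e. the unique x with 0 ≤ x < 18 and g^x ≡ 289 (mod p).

12

Successive powers of 254 modulo 307:
  254^0=1  254^1=254  254^2=46  254^3=18  254^4=274  254^5=214
  254^6=17  254^7=20  254^8=168  254^9=306  254^10=53  254^11=261
  254^12=289
So 254^12 ≡ 289 (mod 307), giving x = 12.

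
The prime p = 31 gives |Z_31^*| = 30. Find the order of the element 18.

15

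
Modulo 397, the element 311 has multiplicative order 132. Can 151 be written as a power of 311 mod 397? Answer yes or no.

yes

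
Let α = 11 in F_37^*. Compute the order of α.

The order of 11 must divide p − 1 = 36 = 2^2 · 3^2.
Divisors: 1, 2, 3, 4, 6, 9, 12, 18, 36.
Check each in increasing order: 11^1 ≡ 11;  11^2 ≡ 10;  11^3 ≡ 36;  11^4 ≡ 26;  11^6 ≡ 1.
Smallest exponent giving 1 is 6.

6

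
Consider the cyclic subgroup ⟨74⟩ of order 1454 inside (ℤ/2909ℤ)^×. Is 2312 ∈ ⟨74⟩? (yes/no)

no

2312 ∈ ⟨74⟩ iff 2312^1454 ≡ 1 (mod 2909), since |⟨74⟩| = 1454.
2312^1454 mod 2909 = 2908.
Since 2908 ≠ 1, 2312 does not lie in the subgroup.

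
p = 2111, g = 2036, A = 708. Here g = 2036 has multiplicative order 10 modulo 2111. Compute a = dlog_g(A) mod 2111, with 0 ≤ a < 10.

7

Successive powers of 2036 modulo 2111:
  2036^0=1  2036^1=2036  2036^2=1403  2036^3=325  2036^4=957  2036^5=2110
  2036^6=75  2036^7=708
So 2036^7 ≡ 708 (mod 2111), giving a = 7.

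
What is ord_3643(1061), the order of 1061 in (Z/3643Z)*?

1821

The order of 1061 must divide p − 1 = 3642 = 2 · 3 · 607.
Divisors: 1, 2, 3, 6, 607, 1214, 1821, 3642.
Check each in increasing order: 1061^1 ≡ 1061;  1061^2 ≡ 34;  1061^3 ≡ 3287;  1061^6 ≡ 2874;  1061^607 ≡ 422;  1061^1214 ≡ 3220;  1061^1821 ≡ 1.
Smallest exponent giving 1 is 1821.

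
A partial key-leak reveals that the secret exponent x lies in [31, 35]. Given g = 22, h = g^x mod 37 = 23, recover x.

33

Compute 22^31 mod 37 = 20, then multiply by 22 repeatedly:
  22^31=20  22^32=33  22^33=23
Found 23 at exponent 33.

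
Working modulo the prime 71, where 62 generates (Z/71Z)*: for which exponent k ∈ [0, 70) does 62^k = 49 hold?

66

Baby-step giant-step with m = ceil(sqrt(70)) = 9.
Baby table (62^j mod 71 for j=0..8):
  0:1  1:62  2:10  3:52  4:29  5:23  6:6  7:17
  8:60
Giant step factor: 62^(-9) ≡ 33 (mod 71).
Scan 49·33^i mod 71 for i = 0, 1, …:
  i=0: 49   i=1: 55   i=2: 40   i=3: 42
  i=4: 37   i=5: 14   i=6: 36   i=7: 52
Match at i=7, j=3: k = 7·9 + 3 = 66.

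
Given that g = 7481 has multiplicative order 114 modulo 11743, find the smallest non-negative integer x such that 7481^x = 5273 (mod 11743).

Baby-step giant-step with m = ceil(sqrt(114)) = 11.
Baby table (7481^j mod 11743 for j=0..10):
  0:1  1:7481  2:9966  3:11082  4:10605  5:297  6:2430  7:666
  8:3314  9:2561  10:6008
Giant step factor: 7481^(-11) ≡ 715 (mod 11743).
Scan 5273·715^i mod 11743 for i = 0, 1, …:
  i=0: 5273   i=1: 692   i=2: 1574   i=3: 9825
  i=4: 2561
Match at i=4, j=9: x = 4·11 + 9 = 53.

53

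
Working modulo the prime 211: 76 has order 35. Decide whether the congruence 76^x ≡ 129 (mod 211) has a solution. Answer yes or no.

129 ∈ ⟨76⟩ iff 129^35 ≡ 1 (mod 211), since |⟨76⟩| = 35.
129^35 mod 211 = 210.
Since 210 ≠ 1, 129 does not lie in the subgroup.

no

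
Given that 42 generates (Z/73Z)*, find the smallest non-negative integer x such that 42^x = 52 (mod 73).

Baby-step giant-step with m = ceil(sqrt(72)) = 9.
Baby table (42^j mod 73 for j=0..8):
  0:1  1:42  2:12  3:66  4:71  5:62  6:49  7:14
  8:4
Giant step factor: 42^(-9) ≡ 10 (mod 73).
Scan 52·10^i mod 73 for i = 0, 1, …:
  i=0: 52   i=1: 9   i=2: 17   i=3: 24
  i=4: 21   i=5: 64   i=6: 56   i=7: 49
Match at i=7, j=6: x = 7·9 + 6 = 69.

69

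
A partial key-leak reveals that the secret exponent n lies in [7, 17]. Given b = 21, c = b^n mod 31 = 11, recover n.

7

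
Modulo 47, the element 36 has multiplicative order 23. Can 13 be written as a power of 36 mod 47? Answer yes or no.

⟨36⟩ has order 23; its elements mod 47 are {1, 2, 3, 4, 6, 7, 8, 9, 12, 14, 16, 17, 18, 21, 24, 25, 27, 28, 32, 34, 36, 37, 42}.
13 is not in this set.

no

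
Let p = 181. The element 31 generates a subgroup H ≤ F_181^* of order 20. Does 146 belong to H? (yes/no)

yes

⟨31⟩ has order 20; its elements mod 181 are {1, 19, 22, 31, 35, 42, 46, 56, 59, 74, 107, 122, 125, 135, 139, 146, 150, 159, 162, 180}.
146 is in this set.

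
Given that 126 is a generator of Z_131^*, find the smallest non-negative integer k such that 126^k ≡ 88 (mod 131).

Baby-step giant-step with m = ceil(sqrt(130)) = 12.
Baby table (126^j mod 131 for j=0..11):
  0:1  1:126  2:25  3:6  4:101  5:19  6:36  7:82
  8:114  9:85  10:99  11:29
Giant step factor: 126^(-12) ≡ 28 (mod 131).
Scan 88·28^i mod 131 for i = 0, 1, …:
  i=0: 88   i=1: 106   i=2: 86   i=3: 50
  i=4: 90   i=5: 31   i=6: 82
Match at i=6, j=7: k = 6·12 + 7 = 79.

79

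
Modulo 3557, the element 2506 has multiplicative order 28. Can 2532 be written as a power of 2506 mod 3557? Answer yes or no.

yes

2532 ∈ ⟨2506⟩ iff 2532^28 ≡ 1 (mod 3557), since |⟨2506⟩| = 28.
2532^28 mod 3557 = 1.
Since 1 = 1, 2532 lies in the subgroup.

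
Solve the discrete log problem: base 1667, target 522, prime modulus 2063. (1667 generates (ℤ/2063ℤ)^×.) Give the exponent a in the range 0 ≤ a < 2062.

58

Baby-step giant-step with m = ceil(sqrt(2062)) = 46.
Baby table (1667^j mod 2063 for j=0..45):
  0:1  1:1667  2:28  3:1290  4:784  5:1049  6:1322  7:490
  8:1945  9:1342  10:822  11:442  12:323  13:2061  14:792  15:2007
  16:1546  17:495  18:2028  19:1482  20:1083  21:236  22:1442  23:419
  24:1179  25:1417  26:4  27:479  28:112  29:1034  30:1073  31:70
  32:1162  33:1960  34:1591  35:1242  36:1225  37:1768  38:1292  39:2055
  40:1105  41:1839  42:2058  43:1980  44:1923  45:1802
Giant step factor: 1667^(-46) ≡ 1372 (mod 2063).
Scan 522·1372^i mod 2063 for i = 0, 1, …:
  i=0: 522   i=1: 323
Match at i=1, j=12: a = 1·46 + 12 = 58.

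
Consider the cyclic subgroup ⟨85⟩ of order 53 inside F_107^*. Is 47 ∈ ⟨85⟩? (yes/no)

yes

47 ∈ ⟨85⟩ iff 47^53 ≡ 1 (mod 107), since |⟨85⟩| = 53.
47^53 mod 107 = 1.
Since 1 = 1, 47 lies in the subgroup.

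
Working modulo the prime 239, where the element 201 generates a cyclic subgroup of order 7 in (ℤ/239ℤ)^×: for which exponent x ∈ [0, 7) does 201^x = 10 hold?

Successive powers of 201 modulo 239:
  201^0=1  201^1=201  201^2=10
So 201^2 ≡ 10 (mod 239), giving x = 2.

2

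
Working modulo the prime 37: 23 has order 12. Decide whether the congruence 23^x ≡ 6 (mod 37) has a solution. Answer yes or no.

yes

⟨23⟩ has order 12; its elements mod 37 are {1, 6, 8, 10, 11, 14, 23, 26, 27, 29, 31, 36}.
6 is in this set.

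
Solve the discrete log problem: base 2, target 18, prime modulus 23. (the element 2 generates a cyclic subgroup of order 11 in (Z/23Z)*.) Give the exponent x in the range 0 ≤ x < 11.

6

Successive powers of 2 modulo 23:
  2^0=1  2^1=2  2^2=4  2^3=8  2^4=16  2^5=9
  2^6=18
So 2^6 ≡ 18 (mod 23), giving x = 6.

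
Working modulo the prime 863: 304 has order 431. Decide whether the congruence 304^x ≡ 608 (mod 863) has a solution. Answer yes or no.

yes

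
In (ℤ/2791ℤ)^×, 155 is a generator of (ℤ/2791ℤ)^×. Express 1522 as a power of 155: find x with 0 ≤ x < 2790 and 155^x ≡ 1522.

Baby-step giant-step with m = ceil(sqrt(2790)) = 53.
Baby table (155^j mod 2791 for j=0..52):
  0:1  1:155  2:1697  3:681  4:2288  5:183  6:455  7:750
  8:1819  9:54  10:2788  11:2326  12:491  13:748  14:1509  15:2242
  16:1426  17:541  18:125  19:2629  20:9  21:1395  22:1318  23:547
  24:1055  25:1647  26:1304  27:1168  28:2416  29:486  30:2764  31:1397
  32:1628  33:1150  34:2417  35:641  36:1670  37:2078  38:1125  39:1333
  40:81  41:1391  42:698  43:2132  44:1122  45:868  46:572  47:2139
  48:2207  49:1583  50:2548  51:1409  52:697
Giant step factor: 155^(-53) ≡ 24 (mod 2791).
Scan 1522·24^i mod 2791 for i = 0, 1, …:
  i=0: 1522   i=1: 245   i=2: 298   i=3: 1570
  i=4: 1397
Match at i=4, j=31: x = 4·53 + 31 = 243.

243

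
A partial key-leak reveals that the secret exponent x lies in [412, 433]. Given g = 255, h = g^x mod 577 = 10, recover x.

Compute 255^412 mod 577 = 284, then multiply by 255 repeatedly:
  255^412=284  255^413=295  255^414=215  255^415=10
Found 10 at exponent 415.

415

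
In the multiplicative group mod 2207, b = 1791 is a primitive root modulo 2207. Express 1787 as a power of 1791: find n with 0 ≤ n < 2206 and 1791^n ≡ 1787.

441

Baby-step giant-step with m = ceil(sqrt(2206)) = 47.
Baby table (1791^j mod 2207 for j=0..46):
  0:1  1:1791  2:910  3:1044  4:475  5:1030  6:1885  7:1532
  8:511  9:1503  10:1540  11:1597  12:2162  13:1064  14:983  15:1574
  16:695  17:2204  18:1248  19:1684  20:1282  21:782  22:1324  23:966
  24:2025  25:674  26:2112  27:2001  28:1830  29:135  30:1222  31:1465
  32:1899  33:122  34:9  35:670  36:1569  37:568  38:2068  39:442
  40:1516  41:546  42:185  43:285  44:618  45:1131  46:1802
Giant step factor: 1791^(-47) ≡ 1372 (mod 2207).
Scan 1787·1372^i mod 2207 for i = 0, 1, …:
  i=0: 1787   i=1: 1994   i=2: 1295   i=3: 105
  i=4: 605   i=5: 228   i=6: 1629   i=7: 1504
  i=8: 2150   i=9: 1248
Match at i=9, j=18: n = 9·47 + 18 = 441.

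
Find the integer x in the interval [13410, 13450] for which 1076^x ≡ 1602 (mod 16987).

13442

Compute 1076^13410 mod 16987 = 6450, then multiply by 1076 repeatedly:
  1076^13410=6450  1076^13411=9504  1076^13412=130  1076^13413=3984  1076^13414=6060
  1076^13415=14539  1076^13416=15924  1076^13417=11328  1076^13418=9249  1076^13419=14529
  1076^13420=5164  1076^13421=1715  1076^13422=10744  1076^13423=9384  1076^13424=6906
  1076^13425=7537  1076^13426=7013  1076^13427=3760  1076^13428=2854  1076^13429=13244
  1076^13430=15438  1076^13431=14989  1076^13432=7501  1076^13433=2251  1076^13434=9922
  1076^13435=8236  1076^13436=11709  1076^13437=11517  1076^13438=8769  1076^13439=7659
  1076^13440=2389  1076^13441=5527  1076^13442=1602
Found 1602 at exponent 13442.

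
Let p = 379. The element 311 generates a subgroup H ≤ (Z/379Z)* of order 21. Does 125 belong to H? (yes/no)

⟨311⟩ has order 21; its elements mod 379 are {1, 5, 25, 39, 51, 76, 86, 91, 93, 94, 119, 125, 138, 195, 216, 217, 246, 255, 311, 322, 327}.
125 is in this set.

yes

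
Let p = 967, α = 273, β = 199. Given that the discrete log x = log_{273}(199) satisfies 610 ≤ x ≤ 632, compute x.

620

Compute 273^610 mod 967 = 514, then multiply by 273 repeatedly:
  273^610=514  273^611=107  273^612=201  273^613=721  273^614=532
  273^615=186  273^616=494  273^617=449  273^618=735  273^619=486
  273^620=199
Found 199 at exponent 620.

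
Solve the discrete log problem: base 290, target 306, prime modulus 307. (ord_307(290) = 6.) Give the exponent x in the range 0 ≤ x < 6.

Successive powers of 290 modulo 307:
  290^0=1  290^1=290  290^2=289  290^3=306
So 290^3 ≡ 306 (mod 307), giving x = 3.

3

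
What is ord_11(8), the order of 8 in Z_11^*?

The order of 8 must divide p − 1 = 10 = 2 · 5.
Divisors: 1, 2, 5, 10.
Check each in increasing order: 8^1 ≡ 8;  8^2 ≡ 9;  8^5 ≡ 10;  8^10 ≡ 1.
Smallest exponent giving 1 is 10.

10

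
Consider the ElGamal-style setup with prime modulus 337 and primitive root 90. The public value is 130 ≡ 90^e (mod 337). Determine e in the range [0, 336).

109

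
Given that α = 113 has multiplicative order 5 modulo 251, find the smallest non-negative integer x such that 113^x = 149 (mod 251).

Successive powers of 113 modulo 251:
  113^0=1  113^1=113  113^2=219  113^3=149
So 113^3 ≡ 149 (mod 251), giving x = 3.

3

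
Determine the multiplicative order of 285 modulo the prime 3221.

The order of 285 must divide p − 1 = 3220 = 2^2 · 5 · 7 · 23.
Divisors: 1, 2, 4, 5, 7, 10, 14, 20, 23, 28, 35, 46, 70, 92, 115, 140, 161, 230, 322, 460, 644, 805, 1610, 3220.
Check each in increasing order: 285^1 ≡ 285;  285^2 ≡ 700;  285^4 ≡ 408;  285^5 ≡ 324;  285^7 ≡ 1330;  285^10 ≡ 1904;  285^14 ≡ 571;  285^20 ≡ 1591;  285^23 ≡ 718;  285^28 ≡ 720;  285^35 ≡ 963;  285^46 ≡ 164;  285^70 ≡ 2942;  285^92 ≡ 1128;  285^115 ≡ 1433;  285^140 ≡ 537;  285^161 ≡ 3100;  285^230 ≡ 1712;  285^322 ≡ 1757;  285^460 ≡ 3055;  285^644 ≡ 1331;  285^805 ≡ 3220;  285^1610 ≡ 1.
Smallest exponent giving 1 is 1610.

1610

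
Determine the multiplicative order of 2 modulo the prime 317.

316

The order of 2 must divide p − 1 = 316 = 2^2 · 79.
Divisors: 1, 2, 4, 79, 158, 316.
Check each in increasing order: 2^1 ≡ 2;  2^2 ≡ 4;  2^4 ≡ 16;  2^79 ≡ 203;  2^158 ≡ 316;  2^316 ≡ 1.
Smallest exponent giving 1 is 316.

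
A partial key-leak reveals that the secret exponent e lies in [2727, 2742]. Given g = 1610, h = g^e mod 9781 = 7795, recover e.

2730

Compute 1610^2727 mod 9781 = 9356, then multiply by 1610 repeatedly:
  1610^2727=9356  1610^2728=420  1610^2729=1311  1610^2730=7795
Found 7795 at exponent 2730.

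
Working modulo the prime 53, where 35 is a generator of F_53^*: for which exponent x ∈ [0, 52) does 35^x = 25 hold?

22

Successive powers of 35 modulo 53:
  35^0=1  35^1=35  35^2=6  35^3=51  35^4=36  35^5=41
  35^6=4  35^7=34  35^8=24  35^9=45  35^10=38  35^11=5
  35^12=16  35^13=30  35^14=43  35^15=21  35^16=46  35^17=20
  35^18=11  35^19=14  35^20=13  35^21=31  35^22=25
So 35^22 ≡ 25 (mod 53), giving x = 22.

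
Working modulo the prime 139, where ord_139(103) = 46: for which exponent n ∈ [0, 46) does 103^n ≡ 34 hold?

44

Baby-step giant-step with m = ceil(sqrt(46)) = 7.
Baby table (103^j mod 139 for j=0..6):
  0:1  1:103  2:45  3:48  4:79  5:75  6:80
Giant step factor: 103^(-7) ≡ 82 (mod 139).
Scan 34·82^i mod 139 for i = 0, 1, …:
  i=0: 34   i=1: 8   i=2: 100   i=3: 138
  i=4: 57   i=5: 87   i=6: 45
Match at i=6, j=2: n = 6·7 + 2 = 44.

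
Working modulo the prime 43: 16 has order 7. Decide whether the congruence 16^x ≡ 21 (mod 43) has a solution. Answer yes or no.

yes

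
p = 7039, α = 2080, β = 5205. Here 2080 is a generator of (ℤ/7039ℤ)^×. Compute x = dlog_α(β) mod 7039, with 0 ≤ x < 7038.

2590

Baby-step giant-step with m = ceil(sqrt(7038)) = 84.
Baby table (2080^j mod 7039 for j=0..83):
  0:1  1:2080  2:4454  3:996  4:2214  5:1614  6:6556  7:1937
  8:2652  9:4623  10:566  11:1767  12:1002  13:616  14:182  15:5493
  16:1143  17:5297  18:1725  19:5149  20:3601  21:584  22:4012  23:3745
  24:4466  25:4839  26:6389  27:6527  28:4968  29:188  30:3895  31:6750
  32:4234  33:931  34:755  35:703  36:5167  37:5846  38:3327  39:823
  40:1363  41:5362  42:3184  43:6060  44:4990  45:3714  46:3337  47:506
  48:3669  49:1244  50:4207  51:1083  52:160  53:1967  54:1701  55:4502
  56:2290  57:4836  58:149  59:204  60:1980  61:585  62:6092  63:1160
  64:5462  65:14  66:964  67:6044  68:6905  69:2840  70:1479  71:277
  72:6001  73:1933  74:1371  75:885  76:3621  77:6989  78:1585  79:2548
  80:6512  81:1924  82:3768  83:3033
Giant step factor: 2080^(-84) ≡ 2926 (mod 7039).
Scan 5205·2926^i mod 7039 for i = 0, 1, …:
  i=0: 5205   i=1: 4473   i=2: 2497   i=3: 6779
  i=4: 6491   i=5: 1444   i=6: 1744   i=7: 6708
  i=8: 2876   i=9: 3571     …   i=29: 2500
  i=30: 1479
Match at i=30, j=70: x = 30·84 + 70 = 2590.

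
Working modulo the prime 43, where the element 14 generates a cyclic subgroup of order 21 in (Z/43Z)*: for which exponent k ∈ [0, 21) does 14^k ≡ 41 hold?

15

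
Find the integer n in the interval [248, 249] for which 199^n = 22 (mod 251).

248

Compute 199^248 mod 251 = 22, then multiply by 199 repeatedly:
  199^248=22
Found 22 at exponent 248.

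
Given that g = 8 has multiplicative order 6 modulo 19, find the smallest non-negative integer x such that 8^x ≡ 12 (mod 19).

5

Successive powers of 8 modulo 19:
  8^0=1  8^1=8  8^2=7  8^3=18  8^4=11  8^5=12
So 8^5 ≡ 12 (mod 19), giving x = 5.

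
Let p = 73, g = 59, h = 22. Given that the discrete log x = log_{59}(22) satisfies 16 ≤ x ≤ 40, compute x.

27

Compute 59^16 mod 73 = 2, then multiply by 59 repeatedly:
  59^16=2  59^17=45  59^18=27  59^19=60  59^20=36
  59^21=7  59^22=48  59^23=58  59^24=64  59^25=53
  59^26=61  59^27=22
Found 22 at exponent 27.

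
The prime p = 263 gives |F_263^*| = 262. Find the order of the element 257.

The order of 257 must divide p − 1 = 262 = 2 · 131.
Divisors: 1, 2, 131, 262.
Check each in increasing order: 257^1 ≡ 257;  257^2 ≡ 36;  257^131 ≡ 262;  257^262 ≡ 1.
Smallest exponent giving 1 is 262.

262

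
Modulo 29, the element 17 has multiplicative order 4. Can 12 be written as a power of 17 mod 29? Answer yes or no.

⟨17⟩ has order 4; its elements mod 29 are {1, 12, 17, 28}.
12 is in this set.

yes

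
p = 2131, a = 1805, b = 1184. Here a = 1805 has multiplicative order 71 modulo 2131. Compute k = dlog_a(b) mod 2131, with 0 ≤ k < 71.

Successive powers of 1805 modulo 2131:
  1805^0=1  1805^1=1805  1805^2=1857  1805^3=1953  1805^4=491  1805^5=1890
  1805^6=1850  1805^7=2104  1805^8=278  1805^9=1005  1805^10=544  1805^11=1660
  1805^12=114  1805^13=1194  1805^14=729  1805^15=1018  1805^16=568  1805^17=229
  1805^18=2062  1805^19=1184
So 1805^19 ≡ 1184 (mod 2131), giving k = 19.

19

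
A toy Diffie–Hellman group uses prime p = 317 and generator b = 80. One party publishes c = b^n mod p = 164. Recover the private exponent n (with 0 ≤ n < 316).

Baby-step giant-step with m = ceil(sqrt(316)) = 18.
Baby table (80^j mod 317 for j=0..17):
  0:1  1:80  2:60  3:45  4:113  5:164  6:123  7:13
  8:89  9:146  10:268  11:201  12:230  13:14  14:169  15:206
  16:313  17:314
Giant step factor: 80^(-18) ≡ 70 (mod 317).
Scan 164·70^i mod 317 for i = 0, 1, …:
  i=0: 164
Match at i=0, j=5: n = 0·18 + 5 = 5.

5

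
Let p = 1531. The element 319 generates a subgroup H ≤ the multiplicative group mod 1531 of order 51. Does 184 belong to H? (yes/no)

no

184 ∈ ⟨319⟩ iff 184^51 ≡ 1 (mod 1531), since |⟨319⟩| = 51.
184^51 mod 1531 = 1218.
Since 1218 ≠ 1, 184 does not lie in the subgroup.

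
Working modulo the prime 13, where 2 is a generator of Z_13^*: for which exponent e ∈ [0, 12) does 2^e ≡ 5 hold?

9

Successive powers of 2 modulo 13:
  2^0=1  2^1=2  2^2=4  2^3=8  2^4=3  2^5=6
  2^6=12  2^7=11  2^8=9  2^9=5
So 2^9 ≡ 5 (mod 13), giving e = 9.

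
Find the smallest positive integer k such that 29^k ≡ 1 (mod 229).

228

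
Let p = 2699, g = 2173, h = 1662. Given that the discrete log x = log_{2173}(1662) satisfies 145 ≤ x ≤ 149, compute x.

147

Compute 2173^145 mod 2699 = 1905, then multiply by 2173 repeatedly:
  2173^145=1905  2173^146=1998  2173^147=1662
Found 1662 at exponent 147.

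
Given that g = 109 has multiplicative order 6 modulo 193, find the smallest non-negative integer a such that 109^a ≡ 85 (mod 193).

Successive powers of 109 modulo 193:
  109^0=1  109^1=109  109^2=108  109^3=192  109^4=84  109^5=85
So 109^5 ≡ 85 (mod 193), giving a = 5.

5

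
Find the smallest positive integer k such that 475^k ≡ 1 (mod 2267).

The order of 475 must divide p − 1 = 2266 = 2 · 11 · 103.
Divisors: 1, 2, 11, 22, 103, 206, 1133, 2266.
Check each in increasing order: 475^1 ≡ 475;  475^2 ≡ 1192;  475^11 ≡ 804;  475^22 ≡ 321;  475^103 ≡ 930;  475^206 ≡ 1173;  475^1133 ≡ 2266;  475^2266 ≡ 1.
Smallest exponent giving 1 is 2266.

2266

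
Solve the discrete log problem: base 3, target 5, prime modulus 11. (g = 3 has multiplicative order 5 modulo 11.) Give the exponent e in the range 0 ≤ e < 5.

Successive powers of 3 modulo 11:
  3^0=1  3^1=3  3^2=9  3^3=5
So 3^3 ≡ 5 (mod 11), giving e = 3.

3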